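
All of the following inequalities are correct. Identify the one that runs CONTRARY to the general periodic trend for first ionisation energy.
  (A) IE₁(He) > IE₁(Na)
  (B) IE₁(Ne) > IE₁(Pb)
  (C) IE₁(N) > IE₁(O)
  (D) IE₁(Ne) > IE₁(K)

The general trend: first ionisation energy increases across a period and decreases down a group.
(A) He (period 1, group 18) vs Na (period 3, group 1): the stated order agrees with the simple trend.
(B) Ne (period 2, group 18) vs Pb (period 6, group 14): the stated order agrees with the simple trend.
(C) N (period 2, group 15) vs O (period 2, group 16): the stated order contradicts the simple trend.
(D) Ne (period 2, group 18) vs K (period 4, group 1): the stated order agrees with the simple trend.
The exception is (C): pairing an electron in O's 2p⁴ costs repulsion energy, so O ionizes more easily than half-filled N (2p³).

(C)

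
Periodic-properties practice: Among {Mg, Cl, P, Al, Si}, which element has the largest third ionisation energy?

Mg

After 2 electrons have been removed, what remains? Mg²⁺ is the bare [Ne] core; Cl²⁺ still has 5 valence electrons; P²⁺ still has 3 valence electrons; Al²⁺ still has 1 valence electron; Si²⁺ still has 2 valence electrons.
Pulling an electron out of a noble-gas core costs far more than removing a remaining valence electron, so Mg sits at the high end of IE_3.
Valence configurations: Cl²⁺ [Ne]3s²3p³, P²⁺ [Ne]3s²3p¹, Al²⁺ [Ne]3s¹, Si²⁺ [Ne]3s².
P²⁺ loses a lone 3p electron whereas Si²⁺ must break into a filled 3s² pair, so IE_3(Si) > IE_3(P) even though P has the higher nuclear charge.
Tabulated IE_3 (kJ/mol): Mg 7733, Cl 3822, P 2914, Al 2745, Si 3232.
Hence IE_3: Al < P < Si < Cl < Mg.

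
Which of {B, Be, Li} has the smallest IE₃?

B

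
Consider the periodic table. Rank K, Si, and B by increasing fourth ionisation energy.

The fourth ionization energy removes an electron from the +3 ion. For each element: K³⁺ is already 2 electrons into the core; Si³⁺ still has 1 valence electron; B³⁺ is the bare [He] core.
Core electrons are held far more tightly than valence electrons, so K and B top the IE_4 order.
Approximate IE_4 values (kJ/mol): K 5877, Si 4356, B 25026.
So the fourth ionization energies run Si < K < B.

Si, K, B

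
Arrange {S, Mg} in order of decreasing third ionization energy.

Mg > S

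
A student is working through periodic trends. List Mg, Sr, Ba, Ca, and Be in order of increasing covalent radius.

Be < Mg < Ca < Sr < Ba

Moving right in a period, electrons are added to the same shell under a stronger nuclear pull, so atoms get smaller; moving down, a new shell is opened and atoms get larger.
All are in group 2, so atomic radius increases down the group.
So from smallest to largest: Be < Mg < Ca < Sr < Ba.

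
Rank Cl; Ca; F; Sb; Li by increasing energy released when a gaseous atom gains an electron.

Li is in period 2, group 1; F is in period 2, group 17; Cl is in period 3, group 17; Ca is in period 4, group 2; Sb is in period 5, group 15.
Electron affinity generally becomes more exothermic across a period toward the halogens and less exothermic down a group.
These span different periods and groups, so the two trends combine.
Li > Ca: period and group pull opposite ways; the down-group shift dominates (60 vs 2 kJ/mol).
Sb > Li: the two effects oppose for this pair; the across-period effect wins (103 vs 60 kJ/mol).
F > Sb: both effects reinforce here, so F is clearly the higher of the two.
Cl > F: this pair runs against the simple trend — see the exception note.
Note the exception: Cl has a higher electron affinity than F, contrary to the simple trend — F's small 2p subshell makes the incoming electron feel strong e⁻–e⁻ repulsion, so Cl actually releases more energy on gaining an electron.
For reference (kJ/mol): Li 60, F 328, Cl 349, Ca 2, Sb 103.
So from lowest to highest: Ca < Li < Sb < F < Cl.

Ca, Li, Sb, F, Cl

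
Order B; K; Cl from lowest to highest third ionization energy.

B < Cl < K

After 2 electrons have been removed, what remains? B²⁺ still has 1 valence electron; K²⁺ is already 1 electron into the core; Cl²⁺ still has 5 valence electrons.
Core electrons are held far more tightly than valence electrons, so K tops the IE_3 order.
Valence configurations: B²⁺ [He]2s¹, Cl²⁺ [Ne]3s²3p³.
The numbers (kJ/mol): B 3660, K 4420, Cl 3822.
Putting it together, IE_3: B < Cl < K.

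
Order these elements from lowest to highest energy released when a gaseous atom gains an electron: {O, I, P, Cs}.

Cs, P, O, I

EA tends to increase across a period and decrease down a group, though the pattern is less regular than for IE or radius.
Here both period and group differ, so the two effects have to be weighed against each other.
P > Cs: both effects reinforce here, so P is clearly the higher of the two.
O > P: both effects reinforce here, so O is clearly the higher of the two.
I > O: the two effects oppose for this pair; the across-period effect wins (295 vs 141 kJ/mol).
Tabulated electron affinity (kJ/mol): O 141, P 72, I 295, Cs 46.
So from lowest to highest: Cs < P < O < I.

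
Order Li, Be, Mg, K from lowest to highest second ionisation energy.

IE_2 is the cost of taking one more electron from the +1 cation: Li⁺ is the bare [He] core; Be⁺ still has 1 valence electron; Mg⁺ still has 1 valence electron; K⁺ is the bare [Ar] core.
Pulling an electron out of a noble-gas core costs far more than removing a remaining valence electron, so K and Li sit at the high end of IE_2.
Valence configurations: Be⁺ [He]2s¹, Mg⁺ [Ne]3s¹.
Approximate IE_2 values (kJ/mol): Li 7298, Be 1757, Mg 1451, K 3052.
Overall IE_2 order: Mg < Be < K < Li.

Mg < Be < K < Li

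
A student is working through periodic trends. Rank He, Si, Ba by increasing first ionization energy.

Ba < Si < He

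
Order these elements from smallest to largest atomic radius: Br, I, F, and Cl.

Atomic radius shrinks across a period as nuclear charge pulls the same shell inward, and grows down a group as new shells are added.
All are in group 17, so atomic radius increases down the group.
So from smallest to largest: F < Cl < Br < I.

F < Cl < Br < I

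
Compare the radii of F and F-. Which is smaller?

F

Forming F- adds 1 electron to F. More electron–electron repulsion in the same shell, with unchanged nuclear charge, lets the cloud expand.
An anion is larger than its parent atom: F- > F.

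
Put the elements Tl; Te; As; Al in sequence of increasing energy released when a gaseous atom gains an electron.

Tl < Al < As < Te

Al is in period 3, group 13; As is in period 4, group 15; Te is in period 5, group 16; Tl is in period 6, group 13.
Electron affinity generally becomes more exothermic across a period toward the halogens and less exothermic down a group.
These span different periods and groups, so the two trends combine.
Al > Tl: they share group 13; the group trend gives Al the larger value.
As > Al: the two effects oppose for this pair; the across-period effect wins (78 vs 42 kJ/mol).
Te > As: the two effects oppose for this pair; the across-period effect wins (190 vs 78 kJ/mol).
Approximate values (kJ/mol): Al 42, As 78, Te 190, Tl 19.
So from lowest to highest: Tl < Al < As < Te.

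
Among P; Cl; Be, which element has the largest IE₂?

Cl

The second ionization energy removes an electron from the +1 ion. For each element: P⁺ still has 4 valence electrons; Cl⁺ still has 6 valence electrons; Be⁺ still has 1 valence electron.
All are still removing valence electrons, so compare the +1 ions as you would atoms: IE_2 generally rises across a period (higher Z_eff) and falls down a group (larger shell), subject to the usual subshell exceptions.
Valence configurations: P⁺ [Ne]3s²3p², Cl⁺ [Ne]3s²3p⁴, Be⁺ [He]2s¹.
Tabulated IE_2 (kJ/mol): P 1907, Cl 2298, Be 1757.
Hence IE_2: Be < P < Cl.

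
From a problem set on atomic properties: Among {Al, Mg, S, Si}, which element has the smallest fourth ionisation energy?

Si

Consider each +3 ion: Al³⁺ is the bare [Ne] core; Mg³⁺ is already 1 electron into the core; S³⁺ still has 3 valence electrons; Si³⁺ still has 1 valence electron.
Core electrons are held far more tightly than valence electrons, so Mg and Al top the IE_4 order.
Valence configurations: S³⁺ [Ne]3s²3p¹, Si³⁺ [Ne]3s¹.
Approximate IE_4 values (kJ/mol): Al 11577, Mg 10543, S 4556, Si 4356.
Hence IE_4: Si < S < Mg < Al.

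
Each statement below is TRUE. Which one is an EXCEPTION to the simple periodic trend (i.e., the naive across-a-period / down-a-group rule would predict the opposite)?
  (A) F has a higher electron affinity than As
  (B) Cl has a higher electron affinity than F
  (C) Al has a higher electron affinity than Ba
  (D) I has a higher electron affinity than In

(B)

The general trend: electron affinity increases across a period and decreases down a group.
(A) F (period 2, group 17) vs As (period 4, group 15): the stated order agrees with the simple trend.
(B) Cl (period 3, group 17) vs F (period 2, group 17): the stated order contradicts the simple trend.
(C) Al (period 3, group 13) vs Ba (period 6, group 2): the stated order agrees with the simple trend.
(D) I (period 5, group 17) vs In (period 5, group 13): the stated order agrees with the simple trend.
The exception is (B): F's small 2p subshell makes the incoming electron feel strong e⁻–e⁻ repulsion, so Cl actually releases more energy on gaining an electron.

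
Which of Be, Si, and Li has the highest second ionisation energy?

Li

The second ionization energy removes an electron from the +1 ion. For each element: Be⁺ still has 1 valence electron; Si⁺ still has 3 valence electrons; Li⁺ is the bare [He] core.
Pulling an electron out of a noble-gas core costs far more than removing a remaining valence electron, so Li sits at the high end of IE_2.
Valence configurations: Be⁺ [He]2s¹, Si⁺ [Ne]3s²3p¹.
Tabulated IE_2 (kJ/mol): Be 1757, Si 1577, Li 7298.
Hence IE_2: Si < Be < Li.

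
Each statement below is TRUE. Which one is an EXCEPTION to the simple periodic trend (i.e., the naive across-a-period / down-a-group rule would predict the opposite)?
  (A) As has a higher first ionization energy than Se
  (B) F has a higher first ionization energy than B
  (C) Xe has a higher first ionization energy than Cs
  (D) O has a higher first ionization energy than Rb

(A)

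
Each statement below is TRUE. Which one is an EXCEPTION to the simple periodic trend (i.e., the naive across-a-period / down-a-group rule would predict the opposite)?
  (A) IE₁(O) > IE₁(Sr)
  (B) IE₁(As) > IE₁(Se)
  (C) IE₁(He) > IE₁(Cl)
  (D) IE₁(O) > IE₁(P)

The general trend: IE₁ increases across a period and decreases down a group.
(A) O (period 2, group 16) vs Sr (period 5, group 2): the stated order agrees with the simple trend.
(B) As (period 4, group 15) vs Se (period 4, group 16): the stated order contradicts the simple trend.
(C) He (period 1, group 18) vs Cl (period 3, group 17): the stated order agrees with the simple trend.
(D) O (period 2, group 16) vs P (period 3, group 15): the stated order agrees with the simple trend.
The exception is (B): Se (4p⁴) ionizes more easily than half-filled As (4p³).

(B)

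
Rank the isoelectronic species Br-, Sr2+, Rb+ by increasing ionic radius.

All of these have 36 electrons, so size is governed by nuclear charge alone: the more protons, the stronger the pull on the same electron cloud, and the smaller the ion.
Nuclear charges: Sr2+ (Z=38), Rb+ (Z=37), Br- (Z=35).
Smallest to largest: Sr2+ < Rb+ < Br-.

Sr2+, Rb+, Br-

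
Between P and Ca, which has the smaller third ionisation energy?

The third ionization energy removes an electron from the +2 ion. For each element: P²⁺ still has 3 valence electrons; Ca²⁺ is the bare [Ar] core.
Breaking into a closed-shell core is much more expensive than removing a leftover valence electron — Ca has the largest IE_3 here.
The numbers (kJ/mol): P 2914, Ca 4912.
Hence IE_3: P < Ca.

P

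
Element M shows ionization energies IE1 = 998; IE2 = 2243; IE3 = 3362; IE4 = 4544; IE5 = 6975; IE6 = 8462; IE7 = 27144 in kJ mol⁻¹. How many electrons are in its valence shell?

Look for the largest jump between consecutive ionization energies: IE7/IE6 ≈ 3.2, far larger than any earlier ratio.
That jump marks the point where a core electron is being removed. So the atom has 6 valence electrons.

6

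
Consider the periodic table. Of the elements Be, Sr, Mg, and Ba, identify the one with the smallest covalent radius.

Be

Be is in period 2, group 2; Mg is in period 3, group 2; Sr is in period 5, group 2; Ba is in period 6, group 2.
Atomic radius shrinks across a period as nuclear charge pulls the same shell inward, and grows down a group as new shells are added.
All are in group 2, so atomic radius increases down the group.
The smallest covalent radius among these belongs to Be.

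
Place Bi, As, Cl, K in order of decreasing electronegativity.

Cl is in period 3, group 17; K is in period 4, group 1; As is in period 4, group 15; Bi is in period 6, group 15.
Atoms toward the upper right of the periodic table pull bonding electrons most strongly.
Here both period and group differ, so the two effects have to be weighed against each other.
Bi > K: the two effects oppose for this pair; the across-period effect wins (2.02 vs 0.82).
As > Bi: they share group 15; the group trend gives As the larger value.
Cl > As: both effects reinforce here, so Cl is clearly the higher of the two.
For reference (Pauling): Cl 3.16, K 0.82, As 2.18, Bi 2.02.
So from highest to lowest: Cl > As > Bi > K.

Cl > As > Bi > K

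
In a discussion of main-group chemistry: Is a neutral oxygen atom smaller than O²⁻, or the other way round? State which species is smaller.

O

Forming O²⁻ adds 2 electrons to O. More electron–electron repulsion in the same shell, with unchanged nuclear charge, lets the cloud expand.
An anion is larger than its parent atom: O²⁻ > O.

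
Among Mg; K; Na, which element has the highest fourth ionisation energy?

Mg

Consider each +3 ion: Mg³⁺ is already 1 electron into the core; K³⁺ is already 2 electrons into the core; Na³⁺ is already 2 electrons into the core.
All of these are removing an electron from a noble-gas core or deeper; the smaller core (lower principal quantum number) is held far more tightly, and within a period the higher nuclear charge binds the same core more tightly.
The numbers (kJ/mol): Mg 10543, K 5877, Na 9543.
Putting it together, IE_4: K < Na < Mg.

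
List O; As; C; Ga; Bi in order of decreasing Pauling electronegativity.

Smaller atoms with higher effective nuclear charge are more electronegative.
Here both period and group differ, so the two effects have to be weighed against each other.
Bi > Ga: period and group pull opposite ways; the across-period shift dominates (2.02 vs 1.81).
As > Bi: As sits above Bi in group 15, so the down-group effect alone puts As higher.
C > As: the two effects oppose for this pair; the down-group effect wins (2.55 vs 2.18).
O > C: both are in period 2; the period trend gives O the larger value.
Tabulated electronegativity (Pauling): C 2.55, O 3.44, Ga 1.81, As 2.18, Bi 2.02.
So from highest to lowest: O > C > As > Bi > Ga.

O, C, As, Bi, Ga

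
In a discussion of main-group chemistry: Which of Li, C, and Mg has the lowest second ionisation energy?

IE_2 is the cost of taking one more electron from the +1 cation: Li⁺ is the bare [He] core; C⁺ still has 3 valence electrons; Mg⁺ still has 1 valence electron.
Pulling an electron out of a noble-gas core costs far more than removing a remaining valence electron, so Li sits at the high end of IE_2.
Valence configurations: C⁺ [He]2s²2p¹, Mg⁺ [Ne]3s¹.
Approximate IE_2 values (kJ/mol): Li 7298, C 2353, Mg 1451.
So the second ionization energies run Mg < C < Li.

Mg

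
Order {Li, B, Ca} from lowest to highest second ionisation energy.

After 1 electron has been removed, what remains? Li⁺ is the bare [He] core; B⁺ still has 2 valence electrons; Ca⁺ still has 1 valence electron.
Pulling an electron out of a noble-gas core costs far more than removing a remaining valence electron, so Li sits at the high end of IE_2.
Valence configurations: B⁺ [He]2s², Ca⁺ [Ar]4s¹.
Approximate IE_2 values (kJ/mol): Li 7298, B 2427, Ca 1145.
Overall IE_2 order: Ca < B < Li.

Ca < B < Li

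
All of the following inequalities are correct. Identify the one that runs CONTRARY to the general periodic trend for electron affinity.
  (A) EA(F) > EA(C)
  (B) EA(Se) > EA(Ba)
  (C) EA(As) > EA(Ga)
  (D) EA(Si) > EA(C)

The general trend: electron affinity increases across a period and decreases down a group.
(A) F (period 2, group 17) vs C (period 2, group 14): the stated order agrees with the simple trend.
(B) Se (period 4, group 16) vs Ba (period 6, group 2): the stated order agrees with the simple trend.
(C) As (period 4, group 15) vs Ga (period 4, group 13): the stated order agrees with the simple trend.
(D) Si (period 3, group 14) vs C (period 2, group 14): the stated order contradicts the simple trend.
The exception is (D): Si's larger, more diffuse 3p orbitals accept an added electron slightly more readily than C's compact 2p.

(D)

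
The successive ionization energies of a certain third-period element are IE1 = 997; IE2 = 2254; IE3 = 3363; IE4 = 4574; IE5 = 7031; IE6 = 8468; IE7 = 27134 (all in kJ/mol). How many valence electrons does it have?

6

Look for the largest jump between consecutive ionization energies: IE7/IE6 ≈ 3.2, far larger than any earlier ratio.
That jump marks the point where a core electron is being removed. So the atom has 6 valence electrons.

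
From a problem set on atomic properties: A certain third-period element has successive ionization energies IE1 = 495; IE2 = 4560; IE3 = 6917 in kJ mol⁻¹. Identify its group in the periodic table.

Look for the largest jump between consecutive ionization energies: IE2/IE1 ≈ 9.2, far larger than any earlier ratio.
That jump marks the point where a core electron is being removed. So the atom has 1 valence electron.
A main-group element with 1 valence electron is in group 1.

Group 1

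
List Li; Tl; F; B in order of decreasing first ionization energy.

Li is in period 2, group 1; B is in period 2, group 13; F is in period 2, group 17; Tl is in period 6, group 13.
Removing the outermost electron gets harder across a period and easier down a group.
Here both period and group differ, so the two effects have to be weighed against each other.
Tl > Li: the two effects oppose for this pair; the across-period effect wins (589 vs 520 kJ/mol).
B > Tl: they share group 13; the group trend gives B the larger value.
F > B: both are in period 2; the period trend gives F the larger value.
For reference (kJ/mol): Li 520, B 801, F 1681, Tl 589.
So from highest to lowest: F > B > Tl > Li.

F > B > Tl > Li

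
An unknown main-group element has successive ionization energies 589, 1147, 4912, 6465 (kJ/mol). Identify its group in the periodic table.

Group 2

Look for the largest jump between consecutive ionization energies: IE3/IE2 ≈ 4.3, far larger than any earlier ratio.
That jump marks the point where a core electron is being removed. So the atom has 2 valence electrons.
A main-group element with 2 valence electrons is in group 2.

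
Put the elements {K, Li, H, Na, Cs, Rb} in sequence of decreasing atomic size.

H is in period 1, group 1; Li is in period 2, group 1; Na is in period 3, group 1; K is in period 4, group 1; Rb is in period 5, group 1; Cs is in period 6, group 1.
Across a period the added protons contract the valence shell; down a group each new principal shell makes the atom larger.
All are in group 1, so atomic radius increases down the group.
So from largest to smallest: Cs > Rb > K > Na > Li > H.

Cs > Rb > K > Na > Li > H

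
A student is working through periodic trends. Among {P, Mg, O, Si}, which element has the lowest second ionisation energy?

Consider each +1 ion: P⁺ still has 4 valence electrons; Mg⁺ still has 1 valence electron; O⁺ still has 5 valence electrons; Si⁺ still has 3 valence electrons.
All are still removing valence electrons, so compare the +1 ions as you would atoms: IE_2 generally rises across a period (higher Z_eff) and falls down a group (larger shell), subject to the usual subshell exceptions.
Valence configurations: P⁺ [Ne]3s²3p², Mg⁺ [Ne]3s¹, O⁺ [He]2s²2p³, Si⁺ [Ne]3s²3p¹.
Tabulated IE_2 (kJ/mol): P 1907, Mg 1451, O 3388, Si 1577.
Putting it together, IE_2: Mg < Si < P < O.

Mg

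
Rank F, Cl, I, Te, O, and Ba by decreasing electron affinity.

Cl, F, I, Te, O, Ba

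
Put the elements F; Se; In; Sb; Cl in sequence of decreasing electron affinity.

Cl > F > Se > Sb > In

F is in period 2, group 17; Cl is in period 3, group 17; Se is in period 4, group 16; In is in period 5, group 13; Sb is in period 5, group 15.
EA tends to increase across a period and decrease down a group, though the pattern is less regular than for IE or radius.
Here both period and group differ, so the two effects have to be weighed against each other.
Sb > In: both are in period 5; the period trend gives Sb the larger value.
Se > Sb: relative to Sb, both the across-period and down-group shifts push Se's electron affinity up.
F > Se: relative to Se, both the across-period and down-group shifts push F's electron affinity up.
Cl > F: this pair runs against the simple trend — see the exception note.
Note the exception: Cl has a higher electron affinity than F, contrary to the simple trend — F's small 2p subshell makes the incoming electron feel strong e⁻–e⁻ repulsion, so Cl actually releases more energy on gaining an electron.
For reference (kJ/mol): F 328, Cl 349, Se 195, In 29, Sb 103.
So from highest to lowest: Cl > F > Se > Sb > In.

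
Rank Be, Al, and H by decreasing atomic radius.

Atomic radius shrinks across a period as nuclear charge pulls the same shell inward, and grows down a group as new shells are added.
These sit on a diagonal, where the across-period and down-group effects partly cancel.
Be > H: the two effects oppose for this pair; the down-group effect wins (102 vs 32 pm).
Al > Be: the two effects oppose for this pair; the down-group effect wins (126 vs 102 pm).
Approximate values (pm): H 32, Be 102, Al 126.
So from largest to smallest: Al > Be > H.

Al > Be > H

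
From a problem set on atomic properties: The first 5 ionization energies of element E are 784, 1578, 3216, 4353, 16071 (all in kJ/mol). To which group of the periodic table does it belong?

Group 14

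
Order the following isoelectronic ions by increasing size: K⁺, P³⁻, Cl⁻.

K⁺ < Cl⁻ < P³⁻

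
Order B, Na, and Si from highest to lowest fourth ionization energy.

B, Na, Si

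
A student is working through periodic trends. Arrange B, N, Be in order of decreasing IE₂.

N, B, Be

The second ionization energy removes an electron from the +1 ion. For each element: B⁺ still has 2 valence electrons; N⁺ still has 4 valence electrons; Be⁺ still has 1 valence electron.
All are still removing valence electrons, so compare the +1 ions as you would atoms: IE_2 generally rises across a period (higher Z_eff) and falls down a group (larger shell), subject to the usual subshell exceptions.
Valence configurations: B⁺ [He]2s², N⁺ [He]2s²2p², Be⁺ [He]2s¹.
Tabulated IE_2 (kJ/mol): B 2427, N 2856, Be 1757.
Hence IE_2: Be < B < N.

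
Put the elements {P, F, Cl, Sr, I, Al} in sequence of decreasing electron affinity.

Cl > F > I > P > Al > Sr

F is in period 2, group 17; Al is in period 3, group 13; P is in period 3, group 15; Cl is in period 3, group 17; Sr is in period 5, group 2; I is in period 5, group 17.
Electron affinity generally becomes more exothermic across a period toward the halogens and less exothermic down a group.
Neither a single period nor a single group — weigh both effects.
Al > Sr: relative to Sr, both the across-period and down-group shifts push Al's electron affinity up.
P > Al: both are in period 3; the period trend gives P the larger value.
I > P: the two effects oppose for this pair; the across-period effect wins (295 vs 72 kJ/mol).
F > I: F sits above I in group 17, so the down-group effect alone puts F higher.
Cl > F: this pair runs against the simple trend — see the exception note.
Note the exception: Cl has a higher electron affinity than F, contrary to the simple trend — F's small 2p subshell makes the incoming electron feel strong e⁻–e⁻ repulsion, so Cl actually releases more energy on gaining an electron.
Approximate values (kJ/mol): F 328, Al 42, P 72, Cl 349, Sr 5, I 295.
So from highest to lowest: Cl > F > I > P > Al > Sr.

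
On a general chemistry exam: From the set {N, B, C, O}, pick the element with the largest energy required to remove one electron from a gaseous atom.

N

IE₁ increases left→right with effective nuclear charge and decreases top→bottom as the valence shell moves farther out.
All lie in period 2; the across-period trend (first ionization energy increases left to right) applies, with the exception below.
Note the exception: N has a higher first ionization energy than O, contrary to the simple trend — pairing an electron in O's 2p⁴ costs repulsion energy, so O ionizes more easily than half-filled N (2p³).
Tabulated first ionization energy (kJ/mol): B 801, C 1086, N 1402, O 1314.
The largest energy required to remove one electron from a gaseous atom among these belongs to N.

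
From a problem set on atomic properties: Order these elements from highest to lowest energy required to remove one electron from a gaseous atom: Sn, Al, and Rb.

Sn, Al, Rb

Across a period the outer electron is held more tightly (higher IE₁); down a group it sits in a higher shell, more shielded, and comes off more easily.
Neither a single period nor a single group — weigh both effects.
Al > Rb: both effects reinforce here, so Al is clearly the higher of the two.
Sn > Al: period and group pull opposite ways; the across-period shift dominates (709 vs 578 kJ/mol).
Tabulated first ionization energy (kJ/mol): Al 578, Rb 403, Sn 709.
So from highest to lowest: Sn > Al > Rb.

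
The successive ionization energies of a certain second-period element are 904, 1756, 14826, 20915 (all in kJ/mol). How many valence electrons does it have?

Look for the largest jump between consecutive ionization energies: IE3/IE2 ≈ 8.4, far larger than any earlier ratio.
That jump marks the point where a core electron is being removed. So the atom has 2 valence electrons.

2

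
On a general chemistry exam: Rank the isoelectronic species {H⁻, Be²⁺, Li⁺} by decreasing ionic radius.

H⁻ > Li⁺ > Be²⁺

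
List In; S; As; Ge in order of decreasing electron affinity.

S > Ge > As > In

S is in period 3, group 16; Ge is in period 4, group 14; As is in period 4, group 15; In is in period 5, group 13.
Adding an electron releases more energy for atoms nearer the top right (short of the noble gases).
Here both period and group differ, so the two effects have to be weighed against each other.
As > In: relative to In, both the across-period and down-group shifts push As's electron affinity up.
Ge > As: this pair runs against the simple trend — see the exception note.
S > Ge: relative to Ge, both the across-period and down-group shifts push S's electron affinity up.
Note the exception: Ge has a higher electron affinity than As, contrary to the simple trend — adding an electron to As's half-filled 4p³ is unfavourable, so Ge (4p²) has the more exothermic EA.
For reference (kJ/mol): S 200, Ge 119, As 78, In 29.
So from highest to lowest: S > Ge > As > In.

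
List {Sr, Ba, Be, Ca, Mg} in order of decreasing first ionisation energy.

Be is in period 2, group 2; Mg is in period 3, group 2; Ca is in period 4, group 2; Sr is in period 5, group 2; Ba is in period 6, group 2.
Across a period the outer electron is held more tightly (higher IE₁); down a group it sits in a higher shell, more shielded, and comes off more easily.
All are in group 2, so first ionization energy increases up the group.
So from highest to lowest: Be > Mg > Ca > Sr > Ba.

Be > Mg > Ca > Sr > Ba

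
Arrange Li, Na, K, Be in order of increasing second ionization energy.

Be < K < Na < Li

After 1 electron has been removed, what remains? Li⁺ is the bare [He] core; Na⁺ is the bare [Ne] core; K⁺ is the bare [Ar] core; Be⁺ still has 1 valence electron.
Pulling an electron out of a noble-gas core costs far more than removing a remaining valence electron, so K, Na and Li sit at the high end of IE_2.
Tabulated IE_2 (kJ/mol): Li 7298, Na 4562, K 3052, Be 1757.
Overall IE_2 order: Be < K < Na < Li.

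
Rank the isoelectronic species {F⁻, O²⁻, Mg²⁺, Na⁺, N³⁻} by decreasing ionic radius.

All of these have 10 electrons, so size is governed by nuclear charge alone: the more protons, the stronger the pull on the same electron cloud, and the smaller the ion.
Nuclear charges: Mg²⁺ (Z=12), Na⁺ (Z=11), F⁻ (Z=9), O²⁻ (Z=8), N³⁻ (Z=7).
Largest to smallest: N³⁻ > O²⁻ > F⁻ > Na⁺ > Mg²⁺.

N³⁻ > O²⁻ > F⁻ > Na⁺ > Mg²⁺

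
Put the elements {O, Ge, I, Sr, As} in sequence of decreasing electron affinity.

I, O, Ge, As, Sr

O is in period 2, group 16; Ge is in period 4, group 14; As is in period 4, group 15; Sr is in period 5, group 2; I is in period 5, group 17.
EA tends to increase across a period and decrease down a group, though the pattern is less regular than for IE or radius.
These span different periods and groups, so the two trends combine.
As > Sr: relative to Sr, both the across-period and down-group shifts push As's electron affinity up.
Ge > As: this pair runs against the simple trend — see the exception note.
O > Ge: relative to Ge, both the across-period and down-group shifts push O's electron affinity up.
I > O: the two effects oppose for this pair; the across-period effect wins (295 vs 141 kJ/mol).
Note the exception: Ge has a higher electron affinity than As, contrary to the simple trend — adding an electron to As's half-filled 4p³ is unfavourable, so Ge (4p²) has the more exothermic EA.
For reference (kJ/mol): O 141, Ge 119, As 78, Sr 5, I 295.
So from highest to lowest: I > O > Ge > As > Sr.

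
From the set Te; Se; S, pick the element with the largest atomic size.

Te

Across a period the added protons contract the valence shell; down a group each new principal shell makes the atom larger.
All are in group 16, so atomic radius increases down the group.
The largest atomic size among these belongs to Te.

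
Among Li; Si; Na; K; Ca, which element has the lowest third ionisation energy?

Consider each +2 ion: Li²⁺ is already 1 electron into the core; Si²⁺ still has 2 valence electrons; Na²⁺ is already 1 electron into the core; K²⁺ is already 1 electron into the core; Ca²⁺ is the bare [Ar] core.
Pulling an electron out of a noble-gas core costs far more than removing a remaining valence electron, so K, Ca, Na and Li sit at the high end of IE_3.
The numbers (kJ/mol): Li 11815, Si 3232, Na 6910, K 4420, Ca 4912.
Hence IE_3: Si < K < Ca < Na < Li.

Si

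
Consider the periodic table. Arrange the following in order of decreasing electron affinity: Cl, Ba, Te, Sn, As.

Cl > Te > Sn > As > Ba

Cl is in period 3, group 17; As is in period 4, group 15; Sn is in period 5, group 14; Te is in period 5, group 16; Ba is in period 6, group 2.
Atoms with high Z_eff and room in the valence shell (especially the halogens) have the most exothermic electron affinities.
Here both period and group differ, so the two effects have to be weighed against each other.
As > Ba: both effects reinforce here, so As is clearly the higher of the two.
Sn > As: this pair runs against the simple trend — see the exception note.
Te > Sn: both are in period 5; the period trend gives Te the larger value.
Cl > Te: relative to Te, both the across-period and down-group shifts push Cl's electron affinity up.
Note the exception: Sn has a higher electron affinity than As, contrary to the simple trend — adding an electron to As's half-filled np³ subshell costs electron-pairing energy.
Tabulated electron affinity (kJ/mol): Cl 349, As 78, Sn 107, Te 190, Ba 14.
So from highest to lowest: Cl > Te > Sn > As > Ba.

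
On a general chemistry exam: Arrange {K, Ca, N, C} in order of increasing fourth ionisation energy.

Consider each +3 ion: K³⁺ is already 2 electrons into the core; Ca³⁺ is already 1 electron into the core; N³⁺ still has 2 valence electrons; C³⁺ still has 1 valence electron.
Usually core removal costs more than valence removal, but here the competition is close: a tightly held n=2 valence electron can cost more to remove than an n=3 core electron, so the actual values have to decide it.
Valence configurations: N³⁺ [He]2s², C³⁺ [He]2s¹.
The numbers (kJ/mol): K 5877, Ca 6491, N 7475, C 6223.
Putting it together, IE_4: K < C < Ca < N.

K < C < Ca < N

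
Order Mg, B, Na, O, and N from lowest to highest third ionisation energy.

B, N, O, Na, Mg

IE_3 is the cost of taking one more electron from the +2 cation: Mg²⁺ is the bare [Ne] core; B²⁺ still has 1 valence electron; Na²⁺ is already 1 electron into the core; O²⁺ still has 4 valence electrons; N²⁺ still has 3 valence electrons.
Core electrons are held far more tightly than valence electrons, so Na and Mg top the IE_3 order.
Valence configurations: B²⁺ [He]2s¹, O²⁺ [He]2s²2p², N²⁺ [He]2s²2p¹.
Approximate IE_3 values (kJ/mol): Mg 7733, B 3660, Na 6910, O 5300, N 4578.
Hence IE_3: B < N < O < Na < Mg.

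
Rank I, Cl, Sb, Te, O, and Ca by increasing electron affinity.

O is in period 2, group 16; Cl is in period 3, group 17; Ca is in period 4, group 2; Sb is in period 5, group 15; Te is in period 5, group 16; I is in period 5, group 17.
Atoms with high Z_eff and room in the valence shell (especially the halogens) have the most exothermic electron affinities.
These span different periods and groups, so the two trends combine.
Sb > Ca: the two effects oppose for this pair; the across-period effect wins (103 vs 2 kJ/mol).
O > Sb: both effects reinforce here, so O is clearly the higher of the two.
Te > O: this pair runs against the simple trend — see the exception note.
I > Te: both are in period 5; the period trend gives I the larger value.
Cl > I: they share group 17; the group trend gives Cl the larger value.
Note the exception: Te has a higher electron affinity than O, contrary to the simple trend — O's compact 2p subshell gives strong electron–electron repulsion on the added electron.
Approximate values (kJ/mol): O 141, Cl 349, Ca 2, Sb 103, Te 190, I 295.
So from lowest to highest: Ca < Sb < O < Te < I < Cl.

Ca < Sb < O < Te < I < Cl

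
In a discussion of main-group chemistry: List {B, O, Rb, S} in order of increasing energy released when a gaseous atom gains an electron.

B, Rb, O, S

B is in period 2, group 13; O is in period 2, group 16; S is in period 3, group 16; Rb is in period 5, group 1.
EA tends to increase across a period and decrease down a group, though the pattern is less regular than for IE or radius.
These span different periods and groups, so the two trends combine.
Rb > B: this pair runs against the simple trend — see the exception note.
O > Rb: both effects reinforce here, so O is clearly the higher of the two.
S > O: this pair runs against the simple trend — see the exception note.
Note the exception: Rb has a higher electron affinity than B, contrary to the simple trend — B's ns²np¹ configuration gives only a small electron affinity — the sparsely filled np subshell binds an added electron weakly.
Note the exception: S has a higher electron affinity than O, contrary to the simple trend — the compact 2p subshell of O repels the added electron more than S's larger 3p does.
For reference (kJ/mol): B 27, O 141, S 200, Rb 47.
So from lowest to highest: B < Rb < O < S.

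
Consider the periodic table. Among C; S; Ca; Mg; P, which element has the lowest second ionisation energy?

Ca

After 1 electron has been removed, what remains? C⁺ still has 3 valence electrons; S⁺ still has 5 valence electrons; Ca⁺ still has 1 valence electron; Mg⁺ still has 1 valence electron; P⁺ still has 4 valence electrons.
All are still removing valence electrons, so compare the +1 ions as you would atoms: IE_2 generally rises across a period (higher Z_eff) and falls down a group (larger shell), subject to the usual subshell exceptions.
Valence configurations: C⁺ [He]2s²2p¹, S⁺ [Ne]3s²3p³, Ca⁺ [Ar]4s¹, Mg⁺ [Ne]3s¹, P⁺ [Ne]3s²3p².
Approximate IE_2 values (kJ/mol): C 2353, S 2252, Ca 1145, Mg 1451, P 1907.
Hence IE_2: Ca < Mg < P < S < C.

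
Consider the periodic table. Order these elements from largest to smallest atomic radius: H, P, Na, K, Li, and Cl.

K > Na > Li > P > Cl > H

Radius decreases left→right (rising Z_eff, same n) and increases top→bottom (higher n).
These span different periods and groups, so the two trends combine.
Cl > H: period and group pull opposite ways; the down-group shift dominates (99 vs 32 pm).
P > Cl: P lies to the left of Cl in period 3, so the across-period effect alone puts P larger.
Li > P: period and group pull opposite ways; the across-period shift dominates (133 vs 111 pm).
Na > Li: they share group 1; the group trend gives Na the larger value.
K > Na: K sits below Na in group 1, so the down-group effect alone puts K larger.
Approximate values (pm): H 32, Li 133, Na 155, P 111, Cl 99, K 196.
So from largest to smallest: K > Na > Li > P > Cl > H.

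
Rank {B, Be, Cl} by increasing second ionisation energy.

Consider each +1 ion: B⁺ still has 2 valence electrons; Be⁺ still has 1 valence electron; Cl⁺ still has 6 valence electrons.
All are still removing valence electrons, so compare the +1 ions as you would atoms: IE_2 generally rises across a period (higher Z_eff) and falls down a group (larger shell), subject to the usual subshell exceptions.
Valence configurations: B⁺ [He]2s², Be⁺ [He]2s¹, Cl⁺ [Ne]3s²3p⁴.
Approximate IE_2 values (kJ/mol): B 2427, Be 1757, Cl 2298.
Overall IE_2 order: Be < Cl < B.

Be < Cl < B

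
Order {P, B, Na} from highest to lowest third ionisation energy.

The third ionization energy removes an electron from the +2 ion. For each element: P²⁺ still has 3 valence electrons; B²⁺ still has 1 valence electron; Na²⁺ is already 1 electron into the core.
Core electrons are held far more tightly than valence electrons, so Na tops the IE_3 order.
Valence configurations: P²⁺ [Ne]3s²3p¹, B²⁺ [He]2s¹.
Tabulated IE_3 (kJ/mol): P 2914, B 3660, Na 6910.
So the third ionization energies run P < B < Na.

Na, B, P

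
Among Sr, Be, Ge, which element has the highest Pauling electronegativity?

Atoms toward the upper right of the periodic table pull bonding electrons most strongly.
Here both period and group differ, so the two effects have to be weighed against each other.
Be > Sr: they share group 2; the group trend gives Be the larger value.
Ge > Be: period and group pull opposite ways; the across-period shift dominates (2.01 vs 1.57).
Approximate values (Pauling): Be 1.57, Ge 2.01, Sr 0.95.
The highest Pauling electronegativity among these belongs to Ge.

Ge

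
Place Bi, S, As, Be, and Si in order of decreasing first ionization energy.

S > As > Be > Si > Bi

Across a period the outer electron is held more tightly (higher IE₁); down a group it sits in a higher shell, more shielded, and comes off more easily.
Here both period and group differ, so the two effects have to be weighed against each other.
Si > Bi: the two effects oppose for this pair; the down-group effect wins (786 vs 703 kJ/mol).
Be > Si: the two effects oppose for this pair; the down-group effect wins (900 vs 786 kJ/mol).
As > Be: the two effects oppose for this pair; the across-period effect wins (947 vs 900 kJ/mol).
S > As: relative to As, both the across-period and down-group shifts push S's first ionization energy up.
Approximate values (kJ/mol): Be 900, Si 786, S 1000, As 947, Bi 703.
So from highest to lowest: S > As > Be > Si > Bi.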